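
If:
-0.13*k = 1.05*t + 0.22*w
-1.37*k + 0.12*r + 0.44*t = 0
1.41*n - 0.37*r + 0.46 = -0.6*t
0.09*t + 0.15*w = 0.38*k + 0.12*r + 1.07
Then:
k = 0.021454049517415*w - 0.589330675618968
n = 0.358717066266273*w - 2.19304871657892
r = 1.02292715764443*w - 6.99572929780389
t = 0.0729647503147293 - 0.212180025178347*w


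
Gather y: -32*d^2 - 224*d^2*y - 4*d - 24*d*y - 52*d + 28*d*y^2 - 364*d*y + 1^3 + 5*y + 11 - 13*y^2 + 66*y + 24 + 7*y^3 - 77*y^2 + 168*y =-32*d^2 - 56*d + 7*y^3 + y^2*(28*d - 90) + y*(-224*d^2 - 388*d + 239) + 36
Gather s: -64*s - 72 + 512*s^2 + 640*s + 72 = 512*s^2 + 576*s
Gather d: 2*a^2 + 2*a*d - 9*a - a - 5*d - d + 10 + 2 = 2*a^2 - 10*a + d*(2*a - 6) + 12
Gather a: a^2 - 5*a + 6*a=a^2 + a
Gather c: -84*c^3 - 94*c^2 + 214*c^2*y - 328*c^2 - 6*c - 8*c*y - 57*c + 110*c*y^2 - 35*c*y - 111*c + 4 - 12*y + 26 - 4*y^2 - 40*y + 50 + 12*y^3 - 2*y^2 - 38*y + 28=-84*c^3 + c^2*(214*y - 422) + c*(110*y^2 - 43*y - 174) + 12*y^3 - 6*y^2 - 90*y + 108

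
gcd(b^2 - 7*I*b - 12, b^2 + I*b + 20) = b - 4*I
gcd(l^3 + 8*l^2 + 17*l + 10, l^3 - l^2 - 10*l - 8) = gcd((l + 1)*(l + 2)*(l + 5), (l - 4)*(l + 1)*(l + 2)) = l^2 + 3*l + 2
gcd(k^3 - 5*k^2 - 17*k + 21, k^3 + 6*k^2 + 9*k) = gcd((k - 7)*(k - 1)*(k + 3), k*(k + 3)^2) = k + 3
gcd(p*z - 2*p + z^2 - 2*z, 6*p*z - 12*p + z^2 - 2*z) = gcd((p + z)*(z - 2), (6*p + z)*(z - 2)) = z - 2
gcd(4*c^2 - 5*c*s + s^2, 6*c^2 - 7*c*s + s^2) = -c + s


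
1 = 1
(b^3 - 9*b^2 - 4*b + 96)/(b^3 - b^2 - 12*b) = (b - 8)/b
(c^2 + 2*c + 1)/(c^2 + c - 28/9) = 9*(c^2 + 2*c + 1)/(9*c^2 + 9*c - 28)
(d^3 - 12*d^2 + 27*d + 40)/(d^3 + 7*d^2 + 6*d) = (d^2 - 13*d + 40)/(d*(d + 6))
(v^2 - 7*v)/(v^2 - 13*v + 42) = v/(v - 6)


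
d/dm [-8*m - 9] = -8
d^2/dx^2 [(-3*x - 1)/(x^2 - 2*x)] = 2*(x*(x - 2)*(9*x - 5) - 4*(x - 1)^2*(3*x + 1))/(x^3*(x - 2)^3)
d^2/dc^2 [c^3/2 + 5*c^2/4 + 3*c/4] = 3*c + 5/2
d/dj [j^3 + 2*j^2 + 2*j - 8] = 3*j^2 + 4*j + 2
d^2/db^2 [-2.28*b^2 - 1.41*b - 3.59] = -4.56000000000000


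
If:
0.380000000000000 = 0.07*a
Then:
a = 5.43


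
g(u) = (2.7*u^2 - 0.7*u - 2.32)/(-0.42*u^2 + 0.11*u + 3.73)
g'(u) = (0.84*u - 0.11)*(2.7*u^2 - 0.7*u - 2.32)/(-0.42*u^2 + 0.11*u + 3.73)^2 + (5.4*u - 0.7)/(-0.42*u^2 + 0.11*u + 3.73)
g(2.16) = 4.36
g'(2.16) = 9.16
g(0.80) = -0.32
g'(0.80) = 0.97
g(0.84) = -0.28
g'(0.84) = 1.04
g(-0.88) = 0.12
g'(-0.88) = -1.68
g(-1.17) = 0.73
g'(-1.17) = -2.58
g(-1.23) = 0.89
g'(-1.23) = -2.82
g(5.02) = -9.87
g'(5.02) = 2.24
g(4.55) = -11.29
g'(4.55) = 4.04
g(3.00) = 71.00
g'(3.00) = 666.46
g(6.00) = -8.45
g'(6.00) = 0.93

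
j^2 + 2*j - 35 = (j - 5)*(j + 7)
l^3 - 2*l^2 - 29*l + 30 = (l - 6)*(l - 1)*(l + 5)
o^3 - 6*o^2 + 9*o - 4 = (o - 4)*(o - 1)^2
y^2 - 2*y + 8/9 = (y - 4/3)*(y - 2/3)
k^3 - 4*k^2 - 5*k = k*(k - 5)*(k + 1)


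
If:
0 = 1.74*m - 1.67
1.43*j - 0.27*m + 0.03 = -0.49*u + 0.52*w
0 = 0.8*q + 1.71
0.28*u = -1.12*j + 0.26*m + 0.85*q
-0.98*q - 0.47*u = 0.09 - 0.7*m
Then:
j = -2.82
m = 0.96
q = -2.14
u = 5.69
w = -2.84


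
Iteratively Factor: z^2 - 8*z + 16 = (z - 4)*(z - 4)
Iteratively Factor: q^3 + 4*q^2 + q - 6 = (q + 2)*(q^2 + 2*q - 3) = (q - 1)*(q + 2)*(q + 3)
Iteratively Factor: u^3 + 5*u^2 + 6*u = (u)*(u^2 + 5*u + 6) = u*(u + 3)*(u + 2)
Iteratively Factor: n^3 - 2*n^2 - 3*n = (n - 3)*(n^2 + n) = (n - 3)*(n + 1)*(n)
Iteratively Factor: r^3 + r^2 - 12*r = (r + 4)*(r^2 - 3*r) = (r - 3)*(r + 4)*(r)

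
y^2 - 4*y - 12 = (y - 6)*(y + 2)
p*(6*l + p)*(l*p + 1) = 6*l^2*p^2 + l*p^3 + 6*l*p + p^2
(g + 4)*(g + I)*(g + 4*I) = g^3 + 4*g^2 + 5*I*g^2 - 4*g + 20*I*g - 16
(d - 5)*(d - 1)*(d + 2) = d^3 - 4*d^2 - 7*d + 10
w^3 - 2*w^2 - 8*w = w*(w - 4)*(w + 2)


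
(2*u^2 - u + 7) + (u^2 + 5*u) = 3*u^2 + 4*u + 7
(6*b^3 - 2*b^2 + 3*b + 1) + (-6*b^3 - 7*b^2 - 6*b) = -9*b^2 - 3*b + 1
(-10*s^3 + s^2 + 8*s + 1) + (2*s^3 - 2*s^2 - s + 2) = -8*s^3 - s^2 + 7*s + 3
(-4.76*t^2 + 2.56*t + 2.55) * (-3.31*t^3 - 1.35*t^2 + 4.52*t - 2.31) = 15.7556*t^5 - 2.0476*t^4 - 33.4117*t^3 + 19.1243*t^2 + 5.6124*t - 5.8905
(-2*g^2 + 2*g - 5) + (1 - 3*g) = -2*g^2 - g - 4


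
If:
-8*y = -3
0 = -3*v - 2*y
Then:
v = -1/4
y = 3/8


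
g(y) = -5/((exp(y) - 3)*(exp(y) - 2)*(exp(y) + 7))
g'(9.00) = 0.00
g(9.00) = 0.00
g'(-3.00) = 0.00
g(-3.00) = -0.12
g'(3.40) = 0.00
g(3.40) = -0.00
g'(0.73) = -203.29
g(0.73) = 7.93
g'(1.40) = 1.29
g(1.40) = -0.21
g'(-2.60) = -0.01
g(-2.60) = -0.13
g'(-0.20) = -0.24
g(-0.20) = -0.25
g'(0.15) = -0.75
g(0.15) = -0.40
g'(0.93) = 0.92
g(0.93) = 2.11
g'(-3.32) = -0.00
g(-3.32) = -0.12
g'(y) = 5*exp(y)/((exp(y) - 3)*(exp(y) - 2)*(exp(y) + 7)^2) + 5*exp(y)/((exp(y) - 3)*(exp(y) - 2)^2*(exp(y) + 7)) + 5*exp(y)/((exp(y) - 3)^2*(exp(y) - 2)*(exp(y) + 7)) = 5*((exp(y) - 3)*(exp(y) - 2) + (exp(y) - 3)*(exp(y) + 7) + (exp(y) - 2)*(exp(y) + 7))*exp(y)/((exp(y) - 3)^2*(exp(y) - 2)^2*(exp(y) + 7)^2)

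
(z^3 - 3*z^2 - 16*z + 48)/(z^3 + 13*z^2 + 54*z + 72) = (z^2 - 7*z + 12)/(z^2 + 9*z + 18)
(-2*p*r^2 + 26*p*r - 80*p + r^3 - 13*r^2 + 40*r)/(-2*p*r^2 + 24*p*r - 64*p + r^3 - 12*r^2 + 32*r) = (r - 5)/(r - 4)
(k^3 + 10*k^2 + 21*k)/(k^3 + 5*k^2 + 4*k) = (k^2 + 10*k + 21)/(k^2 + 5*k + 4)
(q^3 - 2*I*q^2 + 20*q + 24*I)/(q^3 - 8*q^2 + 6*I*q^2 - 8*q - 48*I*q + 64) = (q^2 - 4*I*q + 12)/(q^2 + 4*q*(-2 + I) - 32*I)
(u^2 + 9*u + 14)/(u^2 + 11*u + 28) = (u + 2)/(u + 4)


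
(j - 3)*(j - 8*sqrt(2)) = j^2 - 8*sqrt(2)*j - 3*j + 24*sqrt(2)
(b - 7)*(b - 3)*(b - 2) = b^3 - 12*b^2 + 41*b - 42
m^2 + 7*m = m*(m + 7)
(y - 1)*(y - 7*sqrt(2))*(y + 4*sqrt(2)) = y^3 - 3*sqrt(2)*y^2 - y^2 - 56*y + 3*sqrt(2)*y + 56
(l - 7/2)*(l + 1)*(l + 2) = l^3 - l^2/2 - 17*l/2 - 7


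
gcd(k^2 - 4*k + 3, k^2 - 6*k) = 1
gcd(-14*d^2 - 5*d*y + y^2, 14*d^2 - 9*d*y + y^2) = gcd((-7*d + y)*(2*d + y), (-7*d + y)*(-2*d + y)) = -7*d + y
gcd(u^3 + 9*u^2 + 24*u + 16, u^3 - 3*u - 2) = u + 1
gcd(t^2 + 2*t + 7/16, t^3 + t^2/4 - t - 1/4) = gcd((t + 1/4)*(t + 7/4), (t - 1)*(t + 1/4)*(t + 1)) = t + 1/4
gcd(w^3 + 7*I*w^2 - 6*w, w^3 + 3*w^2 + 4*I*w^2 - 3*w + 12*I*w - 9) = w + I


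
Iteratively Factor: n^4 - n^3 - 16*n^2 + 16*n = (n + 4)*(n^3 - 5*n^2 + 4*n) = (n - 4)*(n + 4)*(n^2 - n) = (n - 4)*(n - 1)*(n + 4)*(n)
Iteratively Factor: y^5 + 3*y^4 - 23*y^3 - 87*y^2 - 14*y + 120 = (y + 4)*(y^4 - y^3 - 19*y^2 - 11*y + 30) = (y + 3)*(y + 4)*(y^3 - 4*y^2 - 7*y + 10) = (y - 1)*(y + 3)*(y + 4)*(y^2 - 3*y - 10) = (y - 1)*(y + 2)*(y + 3)*(y + 4)*(y - 5)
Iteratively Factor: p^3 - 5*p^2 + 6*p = (p)*(p^2 - 5*p + 6) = p*(p - 2)*(p - 3)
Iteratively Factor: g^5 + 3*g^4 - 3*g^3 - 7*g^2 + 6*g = (g)*(g^4 + 3*g^3 - 3*g^2 - 7*g + 6) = g*(g - 1)*(g^3 + 4*g^2 + g - 6) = g*(g - 1)^2*(g^2 + 5*g + 6) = g*(g - 1)^2*(g + 2)*(g + 3)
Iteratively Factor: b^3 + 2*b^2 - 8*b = (b + 4)*(b^2 - 2*b) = (b - 2)*(b + 4)*(b)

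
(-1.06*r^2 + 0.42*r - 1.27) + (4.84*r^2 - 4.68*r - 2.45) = 3.78*r^2 - 4.26*r - 3.72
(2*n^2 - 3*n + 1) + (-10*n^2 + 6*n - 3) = -8*n^2 + 3*n - 2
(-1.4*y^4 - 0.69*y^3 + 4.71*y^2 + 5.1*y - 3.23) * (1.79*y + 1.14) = -2.506*y^5 - 2.8311*y^4 + 7.6443*y^3 + 14.4984*y^2 + 0.0322999999999993*y - 3.6822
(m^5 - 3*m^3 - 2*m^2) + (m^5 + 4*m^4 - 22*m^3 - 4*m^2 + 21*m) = 2*m^5 + 4*m^4 - 25*m^3 - 6*m^2 + 21*m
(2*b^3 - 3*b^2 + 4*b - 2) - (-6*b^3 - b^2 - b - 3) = 8*b^3 - 2*b^2 + 5*b + 1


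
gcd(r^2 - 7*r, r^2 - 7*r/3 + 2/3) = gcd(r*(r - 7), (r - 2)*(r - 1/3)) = 1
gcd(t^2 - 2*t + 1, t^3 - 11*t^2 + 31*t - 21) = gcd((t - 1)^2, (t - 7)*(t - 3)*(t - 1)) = t - 1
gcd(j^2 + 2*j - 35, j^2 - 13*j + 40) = j - 5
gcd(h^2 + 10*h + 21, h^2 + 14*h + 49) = h + 7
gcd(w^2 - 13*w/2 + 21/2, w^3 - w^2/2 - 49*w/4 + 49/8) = w - 7/2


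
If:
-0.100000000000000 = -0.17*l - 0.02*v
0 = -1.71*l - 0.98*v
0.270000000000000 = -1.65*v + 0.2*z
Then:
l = 0.74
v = -1.29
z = -9.31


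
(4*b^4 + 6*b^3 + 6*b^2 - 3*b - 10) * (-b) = -4*b^5 - 6*b^4 - 6*b^3 + 3*b^2 + 10*b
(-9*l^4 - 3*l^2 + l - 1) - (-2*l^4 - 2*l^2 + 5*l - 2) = -7*l^4 - l^2 - 4*l + 1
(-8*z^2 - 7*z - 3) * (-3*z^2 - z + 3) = 24*z^4 + 29*z^3 - 8*z^2 - 18*z - 9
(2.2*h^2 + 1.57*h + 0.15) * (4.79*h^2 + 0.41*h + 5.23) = 10.538*h^4 + 8.4223*h^3 + 12.8682*h^2 + 8.2726*h + 0.7845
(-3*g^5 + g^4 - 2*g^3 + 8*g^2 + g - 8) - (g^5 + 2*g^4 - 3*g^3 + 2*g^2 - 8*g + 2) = -4*g^5 - g^4 + g^3 + 6*g^2 + 9*g - 10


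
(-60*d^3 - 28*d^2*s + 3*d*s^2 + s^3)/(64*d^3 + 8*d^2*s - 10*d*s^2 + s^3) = (-30*d^2 + d*s + s^2)/(32*d^2 - 12*d*s + s^2)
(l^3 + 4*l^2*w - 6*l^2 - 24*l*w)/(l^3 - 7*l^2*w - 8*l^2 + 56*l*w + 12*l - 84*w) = l*(-l - 4*w)/(-l^2 + 7*l*w + 2*l - 14*w)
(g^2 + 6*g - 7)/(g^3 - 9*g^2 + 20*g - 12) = (g + 7)/(g^2 - 8*g + 12)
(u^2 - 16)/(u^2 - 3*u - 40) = (16 - u^2)/(-u^2 + 3*u + 40)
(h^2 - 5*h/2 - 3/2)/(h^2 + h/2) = (h - 3)/h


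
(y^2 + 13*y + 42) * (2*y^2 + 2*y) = 2*y^4 + 28*y^3 + 110*y^2 + 84*y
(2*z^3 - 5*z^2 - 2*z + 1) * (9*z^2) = 18*z^5 - 45*z^4 - 18*z^3 + 9*z^2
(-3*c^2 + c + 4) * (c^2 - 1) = -3*c^4 + c^3 + 7*c^2 - c - 4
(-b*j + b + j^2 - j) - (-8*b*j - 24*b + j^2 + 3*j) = 7*b*j + 25*b - 4*j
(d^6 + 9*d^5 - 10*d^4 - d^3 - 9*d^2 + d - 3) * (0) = 0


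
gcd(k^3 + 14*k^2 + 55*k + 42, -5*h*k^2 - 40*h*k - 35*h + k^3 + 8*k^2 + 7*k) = k^2 + 8*k + 7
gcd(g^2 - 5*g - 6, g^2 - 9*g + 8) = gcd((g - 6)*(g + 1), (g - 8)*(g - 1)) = 1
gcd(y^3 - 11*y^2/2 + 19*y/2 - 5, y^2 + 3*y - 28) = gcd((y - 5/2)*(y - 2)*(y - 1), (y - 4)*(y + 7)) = 1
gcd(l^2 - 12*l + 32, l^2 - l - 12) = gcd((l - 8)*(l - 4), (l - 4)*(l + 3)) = l - 4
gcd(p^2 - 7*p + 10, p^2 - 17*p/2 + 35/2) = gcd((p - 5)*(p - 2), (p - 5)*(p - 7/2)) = p - 5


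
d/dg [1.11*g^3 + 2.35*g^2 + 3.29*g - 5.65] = 3.33*g^2 + 4.7*g + 3.29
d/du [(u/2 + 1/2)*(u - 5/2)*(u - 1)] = 3*u^2/2 - 5*u/2 - 1/2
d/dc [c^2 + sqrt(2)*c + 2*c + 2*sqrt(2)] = 2*c + sqrt(2) + 2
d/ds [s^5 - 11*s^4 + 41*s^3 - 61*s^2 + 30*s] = 5*s^4 - 44*s^3 + 123*s^2 - 122*s + 30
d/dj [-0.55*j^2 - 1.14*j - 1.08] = -1.1*j - 1.14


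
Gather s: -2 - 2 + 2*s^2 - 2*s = 2*s^2 - 2*s - 4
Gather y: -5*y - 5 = -5*y - 5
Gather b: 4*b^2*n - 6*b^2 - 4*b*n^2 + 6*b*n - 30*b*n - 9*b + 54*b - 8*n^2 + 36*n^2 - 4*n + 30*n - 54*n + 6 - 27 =b^2*(4*n - 6) + b*(-4*n^2 - 24*n + 45) + 28*n^2 - 28*n - 21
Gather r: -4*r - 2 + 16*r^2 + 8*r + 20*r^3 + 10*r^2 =20*r^3 + 26*r^2 + 4*r - 2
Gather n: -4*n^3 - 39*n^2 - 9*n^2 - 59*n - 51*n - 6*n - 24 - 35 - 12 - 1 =-4*n^3 - 48*n^2 - 116*n - 72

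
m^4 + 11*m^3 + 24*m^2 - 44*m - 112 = (m - 2)*(m + 2)*(m + 4)*(m + 7)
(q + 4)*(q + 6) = q^2 + 10*q + 24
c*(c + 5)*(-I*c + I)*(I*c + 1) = c^4 + 4*c^3 - I*c^3 - 5*c^2 - 4*I*c^2 + 5*I*c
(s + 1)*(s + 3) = s^2 + 4*s + 3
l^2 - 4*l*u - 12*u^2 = (l - 6*u)*(l + 2*u)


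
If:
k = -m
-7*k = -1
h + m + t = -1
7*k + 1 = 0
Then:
No Solution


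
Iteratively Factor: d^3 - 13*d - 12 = (d + 1)*(d^2 - d - 12) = (d - 4)*(d + 1)*(d + 3)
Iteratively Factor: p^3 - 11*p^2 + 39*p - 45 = (p - 3)*(p^2 - 8*p + 15) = (p - 5)*(p - 3)*(p - 3)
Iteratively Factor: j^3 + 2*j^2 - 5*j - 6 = (j + 1)*(j^2 + j - 6) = (j + 1)*(j + 3)*(j - 2)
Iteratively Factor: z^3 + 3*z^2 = (z + 3)*(z^2) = z*(z + 3)*(z)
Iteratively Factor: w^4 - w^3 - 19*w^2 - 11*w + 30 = (w + 2)*(w^3 - 3*w^2 - 13*w + 15) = (w + 2)*(w + 3)*(w^2 - 6*w + 5) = (w - 1)*(w + 2)*(w + 3)*(w - 5)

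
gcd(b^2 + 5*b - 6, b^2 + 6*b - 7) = b - 1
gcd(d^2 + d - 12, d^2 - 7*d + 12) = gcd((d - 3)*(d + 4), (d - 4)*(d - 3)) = d - 3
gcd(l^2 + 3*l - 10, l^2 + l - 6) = l - 2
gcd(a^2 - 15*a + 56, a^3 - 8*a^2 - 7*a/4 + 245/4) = a - 7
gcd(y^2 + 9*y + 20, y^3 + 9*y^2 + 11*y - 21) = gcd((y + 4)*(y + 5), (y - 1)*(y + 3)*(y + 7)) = 1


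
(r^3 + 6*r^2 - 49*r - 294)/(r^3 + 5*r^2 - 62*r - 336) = (r - 7)/(r - 8)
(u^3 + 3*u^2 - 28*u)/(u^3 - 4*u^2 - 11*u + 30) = u*(u^2 + 3*u - 28)/(u^3 - 4*u^2 - 11*u + 30)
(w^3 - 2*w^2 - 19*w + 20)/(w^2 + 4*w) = w - 6 + 5/w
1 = 1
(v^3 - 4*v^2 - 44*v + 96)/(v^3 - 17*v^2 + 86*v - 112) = (v + 6)/(v - 7)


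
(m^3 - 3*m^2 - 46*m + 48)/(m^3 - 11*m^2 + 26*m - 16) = (m + 6)/(m - 2)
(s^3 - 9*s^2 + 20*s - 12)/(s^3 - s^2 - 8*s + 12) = (s^2 - 7*s + 6)/(s^2 + s - 6)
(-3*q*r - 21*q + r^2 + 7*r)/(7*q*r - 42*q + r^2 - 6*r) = (-3*q*r - 21*q + r^2 + 7*r)/(7*q*r - 42*q + r^2 - 6*r)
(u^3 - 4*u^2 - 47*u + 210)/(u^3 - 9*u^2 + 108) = (u^2 + 2*u - 35)/(u^2 - 3*u - 18)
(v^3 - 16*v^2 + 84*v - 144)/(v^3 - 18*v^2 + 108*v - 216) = (v - 4)/(v - 6)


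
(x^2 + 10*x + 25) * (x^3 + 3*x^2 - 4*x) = x^5 + 13*x^4 + 51*x^3 + 35*x^2 - 100*x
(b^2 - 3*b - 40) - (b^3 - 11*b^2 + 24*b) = -b^3 + 12*b^2 - 27*b - 40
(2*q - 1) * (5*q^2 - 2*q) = 10*q^3 - 9*q^2 + 2*q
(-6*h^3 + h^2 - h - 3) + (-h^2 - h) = -6*h^3 - 2*h - 3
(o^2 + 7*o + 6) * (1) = o^2 + 7*o + 6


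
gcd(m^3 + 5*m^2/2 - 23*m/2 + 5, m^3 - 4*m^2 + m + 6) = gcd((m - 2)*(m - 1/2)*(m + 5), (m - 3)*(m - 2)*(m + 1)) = m - 2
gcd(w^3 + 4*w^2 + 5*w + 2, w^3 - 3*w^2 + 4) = w + 1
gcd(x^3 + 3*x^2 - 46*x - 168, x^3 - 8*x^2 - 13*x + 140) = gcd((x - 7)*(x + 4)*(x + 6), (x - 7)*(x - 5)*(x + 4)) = x^2 - 3*x - 28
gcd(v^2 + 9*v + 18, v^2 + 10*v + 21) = v + 3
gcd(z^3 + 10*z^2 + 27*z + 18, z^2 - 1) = z + 1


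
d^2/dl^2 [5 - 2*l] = 0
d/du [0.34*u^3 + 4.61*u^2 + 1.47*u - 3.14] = 1.02*u^2 + 9.22*u + 1.47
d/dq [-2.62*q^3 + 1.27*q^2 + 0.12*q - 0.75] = -7.86*q^2 + 2.54*q + 0.12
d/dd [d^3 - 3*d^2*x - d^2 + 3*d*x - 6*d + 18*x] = 3*d^2 - 6*d*x - 2*d + 3*x - 6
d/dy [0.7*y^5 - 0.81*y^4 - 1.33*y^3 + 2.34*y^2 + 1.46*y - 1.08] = 3.5*y^4 - 3.24*y^3 - 3.99*y^2 + 4.68*y + 1.46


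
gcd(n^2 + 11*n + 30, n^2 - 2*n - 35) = n + 5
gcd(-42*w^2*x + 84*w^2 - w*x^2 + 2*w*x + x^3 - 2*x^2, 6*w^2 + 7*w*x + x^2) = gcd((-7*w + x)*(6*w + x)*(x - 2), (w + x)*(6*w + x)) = 6*w + x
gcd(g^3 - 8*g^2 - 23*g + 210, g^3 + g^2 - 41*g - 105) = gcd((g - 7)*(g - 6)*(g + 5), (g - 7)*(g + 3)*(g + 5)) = g^2 - 2*g - 35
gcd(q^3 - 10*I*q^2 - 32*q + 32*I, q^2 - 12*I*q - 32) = q - 4*I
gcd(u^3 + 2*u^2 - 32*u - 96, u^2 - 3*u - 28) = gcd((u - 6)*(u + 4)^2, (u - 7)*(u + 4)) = u + 4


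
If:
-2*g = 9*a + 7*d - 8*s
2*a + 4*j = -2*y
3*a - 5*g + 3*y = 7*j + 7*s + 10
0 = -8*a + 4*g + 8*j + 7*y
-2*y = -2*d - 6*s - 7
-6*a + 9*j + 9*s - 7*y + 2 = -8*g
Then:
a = -26571/6829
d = 20427/6829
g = -54987/6829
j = 59539/13658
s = -51531/13658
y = -32968/6829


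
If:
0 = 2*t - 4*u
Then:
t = 2*u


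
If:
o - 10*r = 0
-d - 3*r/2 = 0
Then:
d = -3*r/2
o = 10*r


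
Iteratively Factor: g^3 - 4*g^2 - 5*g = (g)*(g^2 - 4*g - 5) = g*(g - 5)*(g + 1)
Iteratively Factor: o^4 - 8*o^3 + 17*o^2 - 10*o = (o - 2)*(o^3 - 6*o^2 + 5*o) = (o - 2)*(o - 1)*(o^2 - 5*o) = o*(o - 2)*(o - 1)*(o - 5)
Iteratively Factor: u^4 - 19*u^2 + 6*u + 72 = (u - 3)*(u^3 + 3*u^2 - 10*u - 24) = (u - 3)*(u + 4)*(u^2 - u - 6) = (u - 3)^2*(u + 4)*(u + 2)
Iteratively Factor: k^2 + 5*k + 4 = (k + 1)*(k + 4)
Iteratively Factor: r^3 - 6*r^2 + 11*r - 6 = (r - 2)*(r^2 - 4*r + 3) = (r - 2)*(r - 1)*(r - 3)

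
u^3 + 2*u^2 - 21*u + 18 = (u - 3)*(u - 1)*(u + 6)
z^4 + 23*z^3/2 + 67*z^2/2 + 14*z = z*(z + 1/2)*(z + 4)*(z + 7)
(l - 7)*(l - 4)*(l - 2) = l^3 - 13*l^2 + 50*l - 56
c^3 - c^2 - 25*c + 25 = (c - 5)*(c - 1)*(c + 5)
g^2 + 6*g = g*(g + 6)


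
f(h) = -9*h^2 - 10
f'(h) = -18*h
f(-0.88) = -16.97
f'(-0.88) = 15.84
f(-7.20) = -476.56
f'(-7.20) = 129.60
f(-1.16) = -22.11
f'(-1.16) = 20.88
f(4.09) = -160.55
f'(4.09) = -73.62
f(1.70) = -36.01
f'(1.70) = -30.60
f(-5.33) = -265.68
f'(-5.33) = 95.94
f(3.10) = -96.49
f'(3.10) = -55.80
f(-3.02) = -92.08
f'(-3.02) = 54.36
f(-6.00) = -334.00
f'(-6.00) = 108.00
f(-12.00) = -1306.00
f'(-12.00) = 216.00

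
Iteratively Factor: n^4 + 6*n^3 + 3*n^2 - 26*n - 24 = (n - 2)*(n^3 + 8*n^2 + 19*n + 12) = (n - 2)*(n + 4)*(n^2 + 4*n + 3) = (n - 2)*(n + 1)*(n + 4)*(n + 3)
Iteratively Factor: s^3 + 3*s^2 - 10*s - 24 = (s - 3)*(s^2 + 6*s + 8) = (s - 3)*(s + 4)*(s + 2)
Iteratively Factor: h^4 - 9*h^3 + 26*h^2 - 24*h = (h)*(h^3 - 9*h^2 + 26*h - 24) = h*(h - 2)*(h^2 - 7*h + 12) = h*(h - 4)*(h - 2)*(h - 3)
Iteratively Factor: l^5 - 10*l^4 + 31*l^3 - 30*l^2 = (l - 5)*(l^4 - 5*l^3 + 6*l^2) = (l - 5)*(l - 3)*(l^3 - 2*l^2) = l*(l - 5)*(l - 3)*(l^2 - 2*l) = l*(l - 5)*(l - 3)*(l - 2)*(l)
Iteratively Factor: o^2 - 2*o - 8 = (o + 2)*(o - 4)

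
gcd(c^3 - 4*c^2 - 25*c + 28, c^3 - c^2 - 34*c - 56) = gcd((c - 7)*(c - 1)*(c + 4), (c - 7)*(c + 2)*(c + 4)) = c^2 - 3*c - 28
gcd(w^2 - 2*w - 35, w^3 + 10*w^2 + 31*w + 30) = w + 5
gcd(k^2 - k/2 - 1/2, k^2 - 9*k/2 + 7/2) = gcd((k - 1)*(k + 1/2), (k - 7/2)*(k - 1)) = k - 1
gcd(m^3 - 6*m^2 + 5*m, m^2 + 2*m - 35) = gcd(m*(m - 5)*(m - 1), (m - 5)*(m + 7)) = m - 5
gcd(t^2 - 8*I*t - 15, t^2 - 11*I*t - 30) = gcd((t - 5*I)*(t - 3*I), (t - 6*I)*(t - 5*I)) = t - 5*I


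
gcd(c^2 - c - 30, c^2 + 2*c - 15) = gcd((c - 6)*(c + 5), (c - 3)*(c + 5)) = c + 5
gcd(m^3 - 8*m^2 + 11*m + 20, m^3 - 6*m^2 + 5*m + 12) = m^2 - 3*m - 4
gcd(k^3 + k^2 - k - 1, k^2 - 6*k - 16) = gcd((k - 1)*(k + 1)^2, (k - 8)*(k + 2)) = 1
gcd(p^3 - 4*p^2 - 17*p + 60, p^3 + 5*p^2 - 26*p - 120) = p^2 - p - 20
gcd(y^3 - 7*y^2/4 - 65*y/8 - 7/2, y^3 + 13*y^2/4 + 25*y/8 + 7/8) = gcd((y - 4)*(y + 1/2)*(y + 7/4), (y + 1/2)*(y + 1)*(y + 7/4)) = y^2 + 9*y/4 + 7/8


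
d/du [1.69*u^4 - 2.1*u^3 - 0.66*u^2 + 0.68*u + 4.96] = 6.76*u^3 - 6.3*u^2 - 1.32*u + 0.68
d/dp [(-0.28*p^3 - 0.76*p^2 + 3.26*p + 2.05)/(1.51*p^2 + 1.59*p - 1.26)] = (-0.4228*p^4 - 0.8904*p^3 - 5.0726*p^2 - 4.2758*p - 7.3671)/(2.2801*p^4 + 4.8018*p^3 - 1.2771*p^2 - 4.0068*p + 1.5876)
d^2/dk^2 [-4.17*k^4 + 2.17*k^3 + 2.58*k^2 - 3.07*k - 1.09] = -50.04*k^2 + 13.02*k + 5.16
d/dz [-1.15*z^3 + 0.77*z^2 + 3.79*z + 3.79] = -3.45*z^2 + 1.54*z + 3.79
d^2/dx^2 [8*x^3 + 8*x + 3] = 48*x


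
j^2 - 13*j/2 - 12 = (j - 8)*(j + 3/2)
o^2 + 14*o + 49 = (o + 7)^2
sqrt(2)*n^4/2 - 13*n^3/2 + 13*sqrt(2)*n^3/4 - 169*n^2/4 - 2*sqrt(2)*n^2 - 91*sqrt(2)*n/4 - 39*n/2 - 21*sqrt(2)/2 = (n + 1/2)*(n + 6)*(n - 7*sqrt(2))*(sqrt(2)*n/2 + 1/2)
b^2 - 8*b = b*(b - 8)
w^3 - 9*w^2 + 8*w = w*(w - 8)*(w - 1)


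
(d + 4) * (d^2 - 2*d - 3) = d^3 + 2*d^2 - 11*d - 12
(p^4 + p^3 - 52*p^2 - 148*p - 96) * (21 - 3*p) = -3*p^5 + 18*p^4 + 177*p^3 - 648*p^2 - 2820*p - 2016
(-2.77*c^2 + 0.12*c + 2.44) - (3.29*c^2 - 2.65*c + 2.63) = -6.06*c^2 + 2.77*c - 0.19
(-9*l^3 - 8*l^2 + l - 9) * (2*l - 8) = -18*l^4 + 56*l^3 + 66*l^2 - 26*l + 72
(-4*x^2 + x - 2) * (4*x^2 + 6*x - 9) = -16*x^4 - 20*x^3 + 34*x^2 - 21*x + 18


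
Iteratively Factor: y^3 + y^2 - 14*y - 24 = (y + 2)*(y^2 - y - 12) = (y + 2)*(y + 3)*(y - 4)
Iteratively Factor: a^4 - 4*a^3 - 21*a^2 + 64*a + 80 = (a + 1)*(a^3 - 5*a^2 - 16*a + 80) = (a + 1)*(a + 4)*(a^2 - 9*a + 20) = (a - 4)*(a + 1)*(a + 4)*(a - 5)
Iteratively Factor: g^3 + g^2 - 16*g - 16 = (g + 1)*(g^2 - 16) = (g - 4)*(g + 1)*(g + 4)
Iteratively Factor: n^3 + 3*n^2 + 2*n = (n)*(n^2 + 3*n + 2) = n*(n + 2)*(n + 1)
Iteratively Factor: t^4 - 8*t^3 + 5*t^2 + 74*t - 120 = (t - 5)*(t^3 - 3*t^2 - 10*t + 24) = (t - 5)*(t - 2)*(t^2 - t - 12) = (t - 5)*(t - 2)*(t + 3)*(t - 4)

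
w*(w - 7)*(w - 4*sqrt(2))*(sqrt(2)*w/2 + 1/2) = sqrt(2)*w^4/2 - 7*sqrt(2)*w^3/2 - 7*w^3/2 - 2*sqrt(2)*w^2 + 49*w^2/2 + 14*sqrt(2)*w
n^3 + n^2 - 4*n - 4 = (n - 2)*(n + 1)*(n + 2)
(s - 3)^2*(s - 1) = s^3 - 7*s^2 + 15*s - 9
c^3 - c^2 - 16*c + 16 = (c - 4)*(c - 1)*(c + 4)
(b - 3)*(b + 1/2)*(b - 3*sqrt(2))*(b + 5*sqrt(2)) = b^4 - 5*b^3/2 + 2*sqrt(2)*b^3 - 63*b^2/2 - 5*sqrt(2)*b^2 - 3*sqrt(2)*b + 75*b + 45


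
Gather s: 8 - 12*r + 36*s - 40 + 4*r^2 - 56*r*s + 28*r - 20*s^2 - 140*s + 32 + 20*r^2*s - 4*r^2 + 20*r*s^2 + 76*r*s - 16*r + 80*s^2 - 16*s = s^2*(20*r + 60) + s*(20*r^2 + 20*r - 120)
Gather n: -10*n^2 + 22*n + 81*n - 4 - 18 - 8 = -10*n^2 + 103*n - 30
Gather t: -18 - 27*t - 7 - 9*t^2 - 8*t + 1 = -9*t^2 - 35*t - 24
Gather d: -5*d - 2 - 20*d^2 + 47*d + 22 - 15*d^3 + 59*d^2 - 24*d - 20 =-15*d^3 + 39*d^2 + 18*d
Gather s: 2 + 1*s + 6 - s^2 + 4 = -s^2 + s + 12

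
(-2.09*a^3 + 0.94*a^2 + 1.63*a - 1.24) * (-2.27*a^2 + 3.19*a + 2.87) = 4.7443*a^5 - 8.8009*a^4 - 6.6998*a^3 + 10.7123*a^2 + 0.7225*a - 3.5588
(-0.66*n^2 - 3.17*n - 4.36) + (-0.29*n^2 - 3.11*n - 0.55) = -0.95*n^2 - 6.28*n - 4.91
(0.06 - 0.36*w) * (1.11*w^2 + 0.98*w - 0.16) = -0.3996*w^3 - 0.2862*w^2 + 0.1164*w - 0.0096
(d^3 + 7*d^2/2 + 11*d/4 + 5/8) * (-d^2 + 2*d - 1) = -d^5 - 3*d^4/2 + 13*d^3/4 + 11*d^2/8 - 3*d/2 - 5/8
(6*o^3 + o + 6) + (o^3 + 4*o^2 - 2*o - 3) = 7*o^3 + 4*o^2 - o + 3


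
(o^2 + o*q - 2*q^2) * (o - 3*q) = o^3 - 2*o^2*q - 5*o*q^2 + 6*q^3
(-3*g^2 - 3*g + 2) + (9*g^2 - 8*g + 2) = 6*g^2 - 11*g + 4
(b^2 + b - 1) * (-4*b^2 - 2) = -4*b^4 - 4*b^3 + 2*b^2 - 2*b + 2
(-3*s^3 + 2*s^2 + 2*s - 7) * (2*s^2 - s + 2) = -6*s^5 + 7*s^4 - 4*s^3 - 12*s^2 + 11*s - 14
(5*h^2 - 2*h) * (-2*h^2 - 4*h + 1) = -10*h^4 - 16*h^3 + 13*h^2 - 2*h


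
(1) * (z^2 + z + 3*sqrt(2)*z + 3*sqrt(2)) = z^2 + z + 3*sqrt(2)*z + 3*sqrt(2)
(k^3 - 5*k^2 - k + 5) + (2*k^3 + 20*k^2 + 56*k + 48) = 3*k^3 + 15*k^2 + 55*k + 53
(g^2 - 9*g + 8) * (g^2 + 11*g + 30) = g^4 + 2*g^3 - 61*g^2 - 182*g + 240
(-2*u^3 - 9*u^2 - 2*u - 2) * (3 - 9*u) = 18*u^4 + 75*u^3 - 9*u^2 + 12*u - 6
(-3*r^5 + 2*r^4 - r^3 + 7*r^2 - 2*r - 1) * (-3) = 9*r^5 - 6*r^4 + 3*r^3 - 21*r^2 + 6*r + 3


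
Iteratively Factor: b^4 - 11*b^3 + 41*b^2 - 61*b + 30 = (b - 5)*(b^3 - 6*b^2 + 11*b - 6) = (b - 5)*(b - 3)*(b^2 - 3*b + 2) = (b - 5)*(b - 3)*(b - 1)*(b - 2)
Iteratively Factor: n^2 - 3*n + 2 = (n - 2)*(n - 1)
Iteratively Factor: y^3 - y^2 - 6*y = (y + 2)*(y^2 - 3*y) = y*(y + 2)*(y - 3)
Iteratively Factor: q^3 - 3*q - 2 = (q + 1)*(q^2 - q - 2) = (q + 1)^2*(q - 2)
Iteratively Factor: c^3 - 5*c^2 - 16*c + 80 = (c + 4)*(c^2 - 9*c + 20) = (c - 4)*(c + 4)*(c - 5)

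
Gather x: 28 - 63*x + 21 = 49 - 63*x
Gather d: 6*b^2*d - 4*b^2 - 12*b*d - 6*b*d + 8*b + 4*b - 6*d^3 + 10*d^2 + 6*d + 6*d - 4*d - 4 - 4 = -4*b^2 + 12*b - 6*d^3 + 10*d^2 + d*(6*b^2 - 18*b + 8) - 8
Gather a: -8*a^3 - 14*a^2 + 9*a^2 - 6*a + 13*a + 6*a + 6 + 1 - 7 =-8*a^3 - 5*a^2 + 13*a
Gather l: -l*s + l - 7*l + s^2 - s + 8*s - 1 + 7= l*(-s - 6) + s^2 + 7*s + 6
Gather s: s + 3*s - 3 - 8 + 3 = 4*s - 8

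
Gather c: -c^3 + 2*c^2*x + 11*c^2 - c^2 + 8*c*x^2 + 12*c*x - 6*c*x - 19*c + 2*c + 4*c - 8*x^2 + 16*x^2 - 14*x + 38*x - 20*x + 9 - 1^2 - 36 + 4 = -c^3 + c^2*(2*x + 10) + c*(8*x^2 + 6*x - 13) + 8*x^2 + 4*x - 24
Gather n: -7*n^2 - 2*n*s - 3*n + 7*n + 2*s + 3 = -7*n^2 + n*(4 - 2*s) + 2*s + 3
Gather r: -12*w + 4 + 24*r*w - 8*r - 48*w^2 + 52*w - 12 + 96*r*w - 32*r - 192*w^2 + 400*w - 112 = r*(120*w - 40) - 240*w^2 + 440*w - 120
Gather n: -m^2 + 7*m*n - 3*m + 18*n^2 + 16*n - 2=-m^2 - 3*m + 18*n^2 + n*(7*m + 16) - 2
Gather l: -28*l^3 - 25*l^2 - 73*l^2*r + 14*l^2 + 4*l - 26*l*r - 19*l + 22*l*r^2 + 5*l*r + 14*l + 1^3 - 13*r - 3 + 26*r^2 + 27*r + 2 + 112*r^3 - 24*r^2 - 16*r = -28*l^3 + l^2*(-73*r - 11) + l*(22*r^2 - 21*r - 1) + 112*r^3 + 2*r^2 - 2*r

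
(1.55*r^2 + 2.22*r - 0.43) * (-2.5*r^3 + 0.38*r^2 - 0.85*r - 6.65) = -3.875*r^5 - 4.961*r^4 + 0.6011*r^3 - 12.3579*r^2 - 14.3975*r + 2.8595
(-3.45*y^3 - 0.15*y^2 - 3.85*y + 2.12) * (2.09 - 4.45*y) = 15.3525*y^4 - 6.543*y^3 + 16.819*y^2 - 17.4805*y + 4.4308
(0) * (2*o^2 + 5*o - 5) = 0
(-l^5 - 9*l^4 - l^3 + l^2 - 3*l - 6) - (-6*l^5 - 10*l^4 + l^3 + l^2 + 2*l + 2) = 5*l^5 + l^4 - 2*l^3 - 5*l - 8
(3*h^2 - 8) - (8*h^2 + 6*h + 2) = -5*h^2 - 6*h - 10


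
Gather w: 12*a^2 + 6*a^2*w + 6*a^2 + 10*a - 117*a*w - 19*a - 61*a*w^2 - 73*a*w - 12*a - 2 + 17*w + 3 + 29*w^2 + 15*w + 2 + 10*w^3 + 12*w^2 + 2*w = 18*a^2 - 21*a + 10*w^3 + w^2*(41 - 61*a) + w*(6*a^2 - 190*a + 34) + 3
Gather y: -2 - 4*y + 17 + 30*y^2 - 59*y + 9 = 30*y^2 - 63*y + 24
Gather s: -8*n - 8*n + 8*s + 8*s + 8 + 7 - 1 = -16*n + 16*s + 14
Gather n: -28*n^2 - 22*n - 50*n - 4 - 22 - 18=-28*n^2 - 72*n - 44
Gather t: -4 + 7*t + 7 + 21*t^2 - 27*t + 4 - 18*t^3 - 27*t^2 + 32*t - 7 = -18*t^3 - 6*t^2 + 12*t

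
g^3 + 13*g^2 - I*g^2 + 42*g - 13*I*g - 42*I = (g + 6)*(g + 7)*(g - I)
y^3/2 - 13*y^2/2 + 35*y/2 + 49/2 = (y/2 + 1/2)*(y - 7)^2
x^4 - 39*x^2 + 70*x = x*(x - 5)*(x - 2)*(x + 7)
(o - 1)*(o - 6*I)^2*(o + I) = o^4 - o^3 - 11*I*o^3 - 24*o^2 + 11*I*o^2 + 24*o - 36*I*o + 36*I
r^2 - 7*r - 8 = (r - 8)*(r + 1)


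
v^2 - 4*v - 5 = (v - 5)*(v + 1)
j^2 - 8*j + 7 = (j - 7)*(j - 1)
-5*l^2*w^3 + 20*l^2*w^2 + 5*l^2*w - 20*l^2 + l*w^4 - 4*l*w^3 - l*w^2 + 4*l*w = (-5*l + w)*(w - 4)*(w - 1)*(l*w + l)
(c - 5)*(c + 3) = c^2 - 2*c - 15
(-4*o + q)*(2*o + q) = -8*o^2 - 2*o*q + q^2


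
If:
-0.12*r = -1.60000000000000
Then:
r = 13.33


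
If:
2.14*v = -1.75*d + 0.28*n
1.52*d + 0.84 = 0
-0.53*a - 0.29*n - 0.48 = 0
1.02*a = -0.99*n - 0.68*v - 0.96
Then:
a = -0.54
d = -0.55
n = -0.66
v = 0.37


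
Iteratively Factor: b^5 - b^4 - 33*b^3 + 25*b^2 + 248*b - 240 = (b - 3)*(b^4 + 2*b^3 - 27*b^2 - 56*b + 80) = (b - 3)*(b - 1)*(b^3 + 3*b^2 - 24*b - 80) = (b - 5)*(b - 3)*(b - 1)*(b^2 + 8*b + 16) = (b - 5)*(b - 3)*(b - 1)*(b + 4)*(b + 4)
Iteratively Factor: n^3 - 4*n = (n + 2)*(n^2 - 2*n) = (n - 2)*(n + 2)*(n)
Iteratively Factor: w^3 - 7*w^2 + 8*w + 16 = (w - 4)*(w^2 - 3*w - 4) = (w - 4)*(w + 1)*(w - 4)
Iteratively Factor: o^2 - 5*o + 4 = (o - 4)*(o - 1)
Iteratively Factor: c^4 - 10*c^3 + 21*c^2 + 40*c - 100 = (c - 2)*(c^3 - 8*c^2 + 5*c + 50) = (c - 5)*(c - 2)*(c^2 - 3*c - 10) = (c - 5)*(c - 2)*(c + 2)*(c - 5)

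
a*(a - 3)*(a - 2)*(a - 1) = a^4 - 6*a^3 + 11*a^2 - 6*a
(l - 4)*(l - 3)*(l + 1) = l^3 - 6*l^2 + 5*l + 12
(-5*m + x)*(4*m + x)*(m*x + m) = -20*m^3*x - 20*m^3 - m^2*x^2 - m^2*x + m*x^3 + m*x^2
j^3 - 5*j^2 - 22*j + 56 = (j - 7)*(j - 2)*(j + 4)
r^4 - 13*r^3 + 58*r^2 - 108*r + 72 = (r - 6)*(r - 3)*(r - 2)^2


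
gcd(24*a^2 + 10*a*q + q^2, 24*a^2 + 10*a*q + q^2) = 24*a^2 + 10*a*q + q^2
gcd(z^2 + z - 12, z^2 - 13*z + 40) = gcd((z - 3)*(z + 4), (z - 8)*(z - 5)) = 1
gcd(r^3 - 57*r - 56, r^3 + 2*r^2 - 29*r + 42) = r + 7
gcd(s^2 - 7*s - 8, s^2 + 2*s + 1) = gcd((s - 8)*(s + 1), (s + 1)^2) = s + 1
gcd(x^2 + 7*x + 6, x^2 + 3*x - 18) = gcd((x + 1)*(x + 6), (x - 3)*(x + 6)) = x + 6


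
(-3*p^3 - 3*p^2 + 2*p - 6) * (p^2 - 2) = -3*p^5 - 3*p^4 + 8*p^3 - 4*p + 12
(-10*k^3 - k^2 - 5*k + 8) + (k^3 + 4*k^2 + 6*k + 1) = -9*k^3 + 3*k^2 + k + 9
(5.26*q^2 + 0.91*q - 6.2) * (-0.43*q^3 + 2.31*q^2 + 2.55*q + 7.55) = -2.2618*q^5 + 11.7593*q^4 + 18.1811*q^3 + 27.7115*q^2 - 8.9395*q - 46.81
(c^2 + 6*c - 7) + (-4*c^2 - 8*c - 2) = -3*c^2 - 2*c - 9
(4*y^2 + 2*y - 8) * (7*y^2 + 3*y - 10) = 28*y^4 + 26*y^3 - 90*y^2 - 44*y + 80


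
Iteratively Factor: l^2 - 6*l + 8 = (l - 2)*(l - 4)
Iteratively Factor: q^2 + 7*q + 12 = (q + 3)*(q + 4)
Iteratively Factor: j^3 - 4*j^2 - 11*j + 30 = (j + 3)*(j^2 - 7*j + 10) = (j - 5)*(j + 3)*(j - 2)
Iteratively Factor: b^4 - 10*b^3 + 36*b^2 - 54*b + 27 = (b - 1)*(b^3 - 9*b^2 + 27*b - 27) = (b - 3)*(b - 1)*(b^2 - 6*b + 9) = (b - 3)^2*(b - 1)*(b - 3)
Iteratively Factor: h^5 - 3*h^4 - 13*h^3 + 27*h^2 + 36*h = (h + 3)*(h^4 - 6*h^3 + 5*h^2 + 12*h) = (h - 3)*(h + 3)*(h^3 - 3*h^2 - 4*h) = (h - 4)*(h - 3)*(h + 3)*(h^2 + h) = (h - 4)*(h - 3)*(h + 1)*(h + 3)*(h)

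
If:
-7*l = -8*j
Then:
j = 7*l/8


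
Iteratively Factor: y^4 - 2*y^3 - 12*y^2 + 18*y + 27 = (y - 3)*(y^3 + y^2 - 9*y - 9) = (y - 3)*(y + 3)*(y^2 - 2*y - 3) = (y - 3)^2*(y + 3)*(y + 1)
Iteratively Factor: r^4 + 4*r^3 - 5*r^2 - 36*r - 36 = (r + 2)*(r^3 + 2*r^2 - 9*r - 18) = (r + 2)^2*(r^2 - 9) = (r - 3)*(r + 2)^2*(r + 3)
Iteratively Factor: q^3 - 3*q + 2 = (q - 1)*(q^2 + q - 2) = (q - 1)*(q + 2)*(q - 1)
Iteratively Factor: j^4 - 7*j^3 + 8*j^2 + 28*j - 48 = (j - 2)*(j^3 - 5*j^2 - 2*j + 24) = (j - 3)*(j - 2)*(j^2 - 2*j - 8) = (j - 4)*(j - 3)*(j - 2)*(j + 2)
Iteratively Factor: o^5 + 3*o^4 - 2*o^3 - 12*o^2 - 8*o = (o + 2)*(o^4 + o^3 - 4*o^2 - 4*o) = (o + 2)^2*(o^3 - o^2 - 2*o) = o*(o + 2)^2*(o^2 - o - 2) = o*(o + 1)*(o + 2)^2*(o - 2)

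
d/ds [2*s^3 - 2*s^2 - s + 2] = 6*s^2 - 4*s - 1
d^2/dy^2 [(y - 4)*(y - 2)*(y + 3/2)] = 6*y - 9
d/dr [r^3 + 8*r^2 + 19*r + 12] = 3*r^2 + 16*r + 19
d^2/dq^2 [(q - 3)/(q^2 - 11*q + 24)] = 2/(q^3 - 24*q^2 + 192*q - 512)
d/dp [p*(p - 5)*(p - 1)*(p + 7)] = 4*p^3 + 3*p^2 - 74*p + 35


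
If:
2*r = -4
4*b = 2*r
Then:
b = -1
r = -2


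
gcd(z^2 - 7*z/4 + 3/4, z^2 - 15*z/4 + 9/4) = z - 3/4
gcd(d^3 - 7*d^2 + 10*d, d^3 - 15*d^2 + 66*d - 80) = d^2 - 7*d + 10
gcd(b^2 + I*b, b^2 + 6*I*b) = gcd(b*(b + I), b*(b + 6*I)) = b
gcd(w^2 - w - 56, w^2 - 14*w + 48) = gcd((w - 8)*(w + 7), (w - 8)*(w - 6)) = w - 8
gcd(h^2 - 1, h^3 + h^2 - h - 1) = h^2 - 1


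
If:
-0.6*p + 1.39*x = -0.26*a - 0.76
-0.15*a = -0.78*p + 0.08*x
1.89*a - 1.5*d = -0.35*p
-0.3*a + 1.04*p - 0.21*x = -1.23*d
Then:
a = -0.03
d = -0.05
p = -0.06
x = -0.57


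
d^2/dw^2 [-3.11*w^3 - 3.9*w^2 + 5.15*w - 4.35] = -18.66*w - 7.8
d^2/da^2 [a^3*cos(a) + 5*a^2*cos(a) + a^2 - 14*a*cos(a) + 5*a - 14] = -a^3*cos(a) - 6*a^2*sin(a) - 5*a^2*cos(a) + 20*sqrt(2)*a*cos(a + pi/4) + 28*sin(a) + 10*cos(a) + 2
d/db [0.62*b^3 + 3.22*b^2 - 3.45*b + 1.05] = 1.86*b^2 + 6.44*b - 3.45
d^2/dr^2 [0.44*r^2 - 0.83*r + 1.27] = 0.880000000000000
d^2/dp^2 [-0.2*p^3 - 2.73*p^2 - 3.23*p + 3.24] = -1.2*p - 5.46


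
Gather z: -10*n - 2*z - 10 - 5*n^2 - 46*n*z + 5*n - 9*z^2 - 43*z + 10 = -5*n^2 - 5*n - 9*z^2 + z*(-46*n - 45)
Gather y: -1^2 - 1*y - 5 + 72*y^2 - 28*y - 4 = 72*y^2 - 29*y - 10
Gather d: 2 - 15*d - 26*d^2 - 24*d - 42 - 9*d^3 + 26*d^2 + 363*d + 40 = -9*d^3 + 324*d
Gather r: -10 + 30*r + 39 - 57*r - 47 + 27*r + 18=0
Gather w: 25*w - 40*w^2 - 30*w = -40*w^2 - 5*w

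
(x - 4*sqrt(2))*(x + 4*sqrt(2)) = x^2 - 32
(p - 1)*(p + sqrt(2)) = p^2 - p + sqrt(2)*p - sqrt(2)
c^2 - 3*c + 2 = (c - 2)*(c - 1)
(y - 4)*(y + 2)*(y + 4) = y^3 + 2*y^2 - 16*y - 32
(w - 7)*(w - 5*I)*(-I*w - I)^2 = -w^4 + 5*w^3 + 5*I*w^3 + 13*w^2 - 25*I*w^2 + 7*w - 65*I*w - 35*I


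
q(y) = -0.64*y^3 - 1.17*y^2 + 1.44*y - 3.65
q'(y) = -1.92*y^2 - 2.34*y + 1.44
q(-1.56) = -6.31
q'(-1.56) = 0.42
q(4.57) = -82.59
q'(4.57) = -49.35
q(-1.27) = -6.05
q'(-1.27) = 1.32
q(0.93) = -3.84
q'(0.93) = -2.40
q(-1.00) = -5.62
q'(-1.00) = 1.86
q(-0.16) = -3.91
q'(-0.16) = 1.77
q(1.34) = -5.36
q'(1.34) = -5.14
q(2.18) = -12.70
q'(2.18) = -12.79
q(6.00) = -175.37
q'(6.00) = -81.72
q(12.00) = -1260.77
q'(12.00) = -303.12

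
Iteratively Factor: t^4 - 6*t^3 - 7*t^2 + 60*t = (t - 4)*(t^3 - 2*t^2 - 15*t) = (t - 4)*(t + 3)*(t^2 - 5*t) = t*(t - 4)*(t + 3)*(t - 5)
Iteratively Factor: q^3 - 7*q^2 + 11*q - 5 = (q - 5)*(q^2 - 2*q + 1) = (q - 5)*(q - 1)*(q - 1)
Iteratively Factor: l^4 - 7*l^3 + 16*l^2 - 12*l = (l - 3)*(l^3 - 4*l^2 + 4*l) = l*(l - 3)*(l^2 - 4*l + 4) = l*(l - 3)*(l - 2)*(l - 2)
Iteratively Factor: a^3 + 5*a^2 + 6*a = (a + 2)*(a^2 + 3*a) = a*(a + 2)*(a + 3)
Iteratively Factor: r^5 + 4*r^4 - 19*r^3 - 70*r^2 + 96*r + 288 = (r + 4)*(r^4 - 19*r^2 + 6*r + 72) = (r - 3)*(r + 4)*(r^3 + 3*r^2 - 10*r - 24) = (r - 3)*(r + 2)*(r + 4)*(r^2 + r - 12) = (r - 3)^2*(r + 2)*(r + 4)*(r + 4)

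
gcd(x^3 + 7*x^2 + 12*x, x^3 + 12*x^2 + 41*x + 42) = x + 3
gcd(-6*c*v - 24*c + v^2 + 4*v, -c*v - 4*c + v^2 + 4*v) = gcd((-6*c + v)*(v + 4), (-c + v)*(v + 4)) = v + 4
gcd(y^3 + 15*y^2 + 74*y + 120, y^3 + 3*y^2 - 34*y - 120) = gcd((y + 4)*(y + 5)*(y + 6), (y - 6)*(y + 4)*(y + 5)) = y^2 + 9*y + 20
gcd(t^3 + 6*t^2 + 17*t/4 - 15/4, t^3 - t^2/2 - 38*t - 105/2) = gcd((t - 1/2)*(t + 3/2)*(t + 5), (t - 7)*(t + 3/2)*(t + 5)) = t^2 + 13*t/2 + 15/2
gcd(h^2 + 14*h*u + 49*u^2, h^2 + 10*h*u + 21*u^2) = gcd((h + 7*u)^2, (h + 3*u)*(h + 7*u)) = h + 7*u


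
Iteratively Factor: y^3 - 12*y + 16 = (y - 2)*(y^2 + 2*y - 8) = (y - 2)^2*(y + 4)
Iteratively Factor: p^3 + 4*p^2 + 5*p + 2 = (p + 2)*(p^2 + 2*p + 1) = (p + 1)*(p + 2)*(p + 1)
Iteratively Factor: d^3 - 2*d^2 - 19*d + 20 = (d + 4)*(d^2 - 6*d + 5) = (d - 5)*(d + 4)*(d - 1)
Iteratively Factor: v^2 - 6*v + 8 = (v - 2)*(v - 4)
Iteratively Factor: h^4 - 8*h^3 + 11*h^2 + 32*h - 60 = (h - 3)*(h^3 - 5*h^2 - 4*h + 20) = (h - 3)*(h - 2)*(h^2 - 3*h - 10) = (h - 3)*(h - 2)*(h + 2)*(h - 5)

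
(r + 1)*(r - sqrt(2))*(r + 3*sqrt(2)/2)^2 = r^4 + r^3 + 2*sqrt(2)*r^3 - 3*r^2/2 + 2*sqrt(2)*r^2 - 9*sqrt(2)*r/2 - 3*r/2 - 9*sqrt(2)/2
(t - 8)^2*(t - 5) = t^3 - 21*t^2 + 144*t - 320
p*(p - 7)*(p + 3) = p^3 - 4*p^2 - 21*p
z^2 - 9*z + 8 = (z - 8)*(z - 1)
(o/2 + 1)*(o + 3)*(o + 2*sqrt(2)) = o^3/2 + sqrt(2)*o^2 + 5*o^2/2 + 3*o + 5*sqrt(2)*o + 6*sqrt(2)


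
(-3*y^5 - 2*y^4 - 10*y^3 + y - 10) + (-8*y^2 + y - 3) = -3*y^5 - 2*y^4 - 10*y^3 - 8*y^2 + 2*y - 13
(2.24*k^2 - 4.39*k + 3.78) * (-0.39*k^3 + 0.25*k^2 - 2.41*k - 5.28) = -0.8736*k^5 + 2.2721*k^4 - 7.9701*k^3 - 0.302300000000001*k^2 + 14.0694*k - 19.9584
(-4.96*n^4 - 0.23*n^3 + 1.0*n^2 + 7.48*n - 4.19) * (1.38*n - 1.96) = -6.8448*n^5 + 9.4042*n^4 + 1.8308*n^3 + 8.3624*n^2 - 20.443*n + 8.2124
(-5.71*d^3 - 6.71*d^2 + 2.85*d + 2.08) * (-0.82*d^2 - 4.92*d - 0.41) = 4.6822*d^5 + 33.5954*d^4 + 33.0173*d^3 - 12.9765*d^2 - 11.4021*d - 0.8528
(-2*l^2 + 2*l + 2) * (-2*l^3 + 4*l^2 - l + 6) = 4*l^5 - 12*l^4 + 6*l^3 - 6*l^2 + 10*l + 12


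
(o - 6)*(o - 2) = o^2 - 8*o + 12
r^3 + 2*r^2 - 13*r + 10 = (r - 2)*(r - 1)*(r + 5)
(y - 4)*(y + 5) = y^2 + y - 20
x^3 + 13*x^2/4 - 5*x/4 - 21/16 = (x - 3/4)*(x + 1/2)*(x + 7/2)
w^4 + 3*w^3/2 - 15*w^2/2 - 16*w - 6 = (w - 3)*(w + 1/2)*(w + 2)^2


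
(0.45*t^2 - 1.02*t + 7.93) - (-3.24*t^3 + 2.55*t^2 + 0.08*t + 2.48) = 3.24*t^3 - 2.1*t^2 - 1.1*t + 5.45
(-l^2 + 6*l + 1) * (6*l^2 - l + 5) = -6*l^4 + 37*l^3 - 5*l^2 + 29*l + 5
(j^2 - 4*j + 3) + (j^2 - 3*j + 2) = 2*j^2 - 7*j + 5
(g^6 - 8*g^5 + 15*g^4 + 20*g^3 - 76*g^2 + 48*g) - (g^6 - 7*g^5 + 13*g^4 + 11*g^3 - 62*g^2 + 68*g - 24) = -g^5 + 2*g^4 + 9*g^3 - 14*g^2 - 20*g + 24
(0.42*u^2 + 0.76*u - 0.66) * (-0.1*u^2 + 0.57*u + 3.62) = -0.042*u^4 + 0.1634*u^3 + 2.0196*u^2 + 2.375*u - 2.3892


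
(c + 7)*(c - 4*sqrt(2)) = c^2 - 4*sqrt(2)*c + 7*c - 28*sqrt(2)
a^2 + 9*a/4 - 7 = (a - 7/4)*(a + 4)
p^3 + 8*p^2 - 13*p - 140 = (p - 4)*(p + 5)*(p + 7)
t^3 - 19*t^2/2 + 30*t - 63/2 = (t - 7/2)*(t - 3)^2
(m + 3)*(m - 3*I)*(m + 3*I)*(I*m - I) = I*m^4 + 2*I*m^3 + 6*I*m^2 + 18*I*m - 27*I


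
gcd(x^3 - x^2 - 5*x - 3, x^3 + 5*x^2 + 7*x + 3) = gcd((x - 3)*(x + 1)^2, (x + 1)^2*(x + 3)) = x^2 + 2*x + 1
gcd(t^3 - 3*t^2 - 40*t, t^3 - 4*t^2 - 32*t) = t^2 - 8*t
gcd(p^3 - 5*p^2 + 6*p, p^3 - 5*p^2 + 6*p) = p^3 - 5*p^2 + 6*p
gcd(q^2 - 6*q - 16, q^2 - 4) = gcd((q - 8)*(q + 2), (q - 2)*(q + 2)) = q + 2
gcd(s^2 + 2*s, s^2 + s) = s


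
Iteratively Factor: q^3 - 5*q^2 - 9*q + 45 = (q + 3)*(q^2 - 8*q + 15) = (q - 3)*(q + 3)*(q - 5)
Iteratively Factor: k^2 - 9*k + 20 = (k - 5)*(k - 4)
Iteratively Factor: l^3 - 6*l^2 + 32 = (l - 4)*(l^2 - 2*l - 8) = (l - 4)^2*(l + 2)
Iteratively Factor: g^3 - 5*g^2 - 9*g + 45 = (g - 5)*(g^2 - 9) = (g - 5)*(g - 3)*(g + 3)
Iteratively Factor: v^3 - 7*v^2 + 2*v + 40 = (v - 5)*(v^2 - 2*v - 8) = (v - 5)*(v + 2)*(v - 4)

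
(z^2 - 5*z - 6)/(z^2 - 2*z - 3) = (z - 6)/(z - 3)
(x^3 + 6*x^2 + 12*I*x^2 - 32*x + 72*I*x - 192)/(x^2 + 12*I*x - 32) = x + 6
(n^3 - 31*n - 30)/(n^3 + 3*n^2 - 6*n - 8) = (n^2 - n - 30)/(n^2 + 2*n - 8)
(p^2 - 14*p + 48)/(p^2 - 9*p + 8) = (p - 6)/(p - 1)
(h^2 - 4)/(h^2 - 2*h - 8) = (h - 2)/(h - 4)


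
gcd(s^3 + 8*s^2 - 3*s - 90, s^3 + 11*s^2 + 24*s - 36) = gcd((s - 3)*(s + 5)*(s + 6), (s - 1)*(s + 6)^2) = s + 6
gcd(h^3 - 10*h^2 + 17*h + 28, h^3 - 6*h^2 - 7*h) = h^2 - 6*h - 7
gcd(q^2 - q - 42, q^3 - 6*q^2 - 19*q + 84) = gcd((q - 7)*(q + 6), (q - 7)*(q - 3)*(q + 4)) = q - 7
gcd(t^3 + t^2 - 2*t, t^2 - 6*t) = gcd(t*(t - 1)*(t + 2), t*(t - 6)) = t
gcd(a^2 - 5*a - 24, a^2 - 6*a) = 1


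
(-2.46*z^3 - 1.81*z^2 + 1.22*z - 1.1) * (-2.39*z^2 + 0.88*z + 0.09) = 5.8794*z^5 + 2.1611*z^4 - 4.73*z^3 + 3.5397*z^2 - 0.8582*z - 0.099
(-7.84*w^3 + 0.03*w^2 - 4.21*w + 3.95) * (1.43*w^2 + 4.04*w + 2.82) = -11.2112*w^5 - 31.6307*w^4 - 28.0079*w^3 - 11.2753*w^2 + 4.0858*w + 11.139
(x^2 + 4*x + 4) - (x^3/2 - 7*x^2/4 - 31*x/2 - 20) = -x^3/2 + 11*x^2/4 + 39*x/2 + 24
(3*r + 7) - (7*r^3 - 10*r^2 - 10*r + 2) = -7*r^3 + 10*r^2 + 13*r + 5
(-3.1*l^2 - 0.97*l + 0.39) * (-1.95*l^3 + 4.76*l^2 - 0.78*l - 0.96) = 6.045*l^5 - 12.8645*l^4 - 2.9597*l^3 + 5.589*l^2 + 0.627*l - 0.3744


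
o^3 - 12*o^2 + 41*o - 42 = (o - 7)*(o - 3)*(o - 2)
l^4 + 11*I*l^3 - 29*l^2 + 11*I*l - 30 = (l - I)*(l + I)*(l + 5*I)*(l + 6*I)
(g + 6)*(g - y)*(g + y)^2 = g^4 + g^3*y + 6*g^3 - g^2*y^2 + 6*g^2*y - g*y^3 - 6*g*y^2 - 6*y^3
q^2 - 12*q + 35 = (q - 7)*(q - 5)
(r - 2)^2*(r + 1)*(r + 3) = r^4 - 9*r^2 + 4*r + 12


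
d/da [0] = 0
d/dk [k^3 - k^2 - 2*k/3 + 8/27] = 3*k^2 - 2*k - 2/3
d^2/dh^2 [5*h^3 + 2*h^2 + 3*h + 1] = 30*h + 4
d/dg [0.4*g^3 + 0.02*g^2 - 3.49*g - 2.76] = 1.2*g^2 + 0.04*g - 3.49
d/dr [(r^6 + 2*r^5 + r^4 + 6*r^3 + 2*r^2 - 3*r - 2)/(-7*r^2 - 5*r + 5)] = (-28*r^7 - 67*r^6 - 24*r^5 - 7*r^4 - 40*r^3 + 59*r^2 - 8*r - 25)/(49*r^4 + 70*r^3 - 45*r^2 - 50*r + 25)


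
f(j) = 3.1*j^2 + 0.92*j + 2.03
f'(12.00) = 75.32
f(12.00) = 459.47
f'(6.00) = 38.12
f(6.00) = 119.15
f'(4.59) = 29.38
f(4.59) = 71.56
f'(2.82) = 18.40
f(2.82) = 29.28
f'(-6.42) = -38.88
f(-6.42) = 123.89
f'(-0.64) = -3.05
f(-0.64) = 2.71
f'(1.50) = 10.22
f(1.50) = 10.38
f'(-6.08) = -36.78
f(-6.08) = 111.03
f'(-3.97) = -23.69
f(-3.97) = 47.24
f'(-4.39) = -26.30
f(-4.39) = 57.73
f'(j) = 6.2*j + 0.92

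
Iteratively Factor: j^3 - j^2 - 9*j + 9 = (j - 3)*(j^2 + 2*j - 3) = (j - 3)*(j - 1)*(j + 3)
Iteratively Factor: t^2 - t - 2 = (t - 2)*(t + 1)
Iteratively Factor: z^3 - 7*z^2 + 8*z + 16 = (z - 4)*(z^2 - 3*z - 4) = (z - 4)^2*(z + 1)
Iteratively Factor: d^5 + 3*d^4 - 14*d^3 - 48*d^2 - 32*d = (d + 4)*(d^4 - d^3 - 10*d^2 - 8*d) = (d - 4)*(d + 4)*(d^3 + 3*d^2 + 2*d) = (d - 4)*(d + 2)*(d + 4)*(d^2 + d) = (d - 4)*(d + 1)*(d + 2)*(d + 4)*(d)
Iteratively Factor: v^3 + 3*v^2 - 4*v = (v - 1)*(v^2 + 4*v) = (v - 1)*(v + 4)*(v)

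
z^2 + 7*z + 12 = (z + 3)*(z + 4)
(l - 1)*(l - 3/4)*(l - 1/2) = l^3 - 9*l^2/4 + 13*l/8 - 3/8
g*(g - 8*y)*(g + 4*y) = g^3 - 4*g^2*y - 32*g*y^2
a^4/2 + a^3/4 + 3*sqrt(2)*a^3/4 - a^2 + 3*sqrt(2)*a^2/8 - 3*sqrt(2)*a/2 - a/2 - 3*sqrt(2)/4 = (a/2 + sqrt(2)/2)*(a + 1/2)*(a - sqrt(2))*(a + 3*sqrt(2)/2)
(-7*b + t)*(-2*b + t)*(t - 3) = 14*b^2*t - 42*b^2 - 9*b*t^2 + 27*b*t + t^3 - 3*t^2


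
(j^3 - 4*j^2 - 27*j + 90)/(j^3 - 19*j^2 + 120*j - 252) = (j^2 + 2*j - 15)/(j^2 - 13*j + 42)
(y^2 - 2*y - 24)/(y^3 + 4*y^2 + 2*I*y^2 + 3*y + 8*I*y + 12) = (y - 6)/(y^2 + 2*I*y + 3)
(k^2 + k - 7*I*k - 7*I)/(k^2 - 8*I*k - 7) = (k + 1)/(k - I)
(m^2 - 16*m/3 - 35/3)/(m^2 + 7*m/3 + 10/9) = 3*(m - 7)/(3*m + 2)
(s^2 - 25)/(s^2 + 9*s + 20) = (s - 5)/(s + 4)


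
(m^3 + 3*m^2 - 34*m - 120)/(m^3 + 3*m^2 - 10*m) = (m^2 - 2*m - 24)/(m*(m - 2))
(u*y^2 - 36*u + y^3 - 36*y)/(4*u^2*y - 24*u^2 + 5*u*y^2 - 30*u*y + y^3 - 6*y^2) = (y + 6)/(4*u + y)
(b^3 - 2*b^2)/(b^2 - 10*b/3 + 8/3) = 3*b^2/(3*b - 4)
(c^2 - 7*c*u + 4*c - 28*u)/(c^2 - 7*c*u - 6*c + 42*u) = (c + 4)/(c - 6)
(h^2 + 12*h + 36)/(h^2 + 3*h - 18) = (h + 6)/(h - 3)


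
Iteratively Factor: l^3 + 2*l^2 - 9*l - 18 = (l + 2)*(l^2 - 9) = (l + 2)*(l + 3)*(l - 3)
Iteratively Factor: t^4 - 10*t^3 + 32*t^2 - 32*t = (t - 4)*(t^3 - 6*t^2 + 8*t) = (t - 4)^2*(t^2 - 2*t) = (t - 4)^2*(t - 2)*(t)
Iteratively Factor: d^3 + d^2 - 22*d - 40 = (d + 4)*(d^2 - 3*d - 10) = (d - 5)*(d + 4)*(d + 2)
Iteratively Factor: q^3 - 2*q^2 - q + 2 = (q - 2)*(q^2 - 1) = (q - 2)*(q - 1)*(q + 1)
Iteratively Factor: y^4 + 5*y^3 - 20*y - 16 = (y + 4)*(y^3 + y^2 - 4*y - 4) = (y - 2)*(y + 4)*(y^2 + 3*y + 2) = (y - 2)*(y + 2)*(y + 4)*(y + 1)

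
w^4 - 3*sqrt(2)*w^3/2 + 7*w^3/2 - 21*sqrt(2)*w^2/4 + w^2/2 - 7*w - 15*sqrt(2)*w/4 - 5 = (w + 1)*(w + 5/2)*(w - 2*sqrt(2))*(w + sqrt(2)/2)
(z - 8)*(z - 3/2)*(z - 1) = z^3 - 21*z^2/2 + 43*z/2 - 12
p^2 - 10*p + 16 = (p - 8)*(p - 2)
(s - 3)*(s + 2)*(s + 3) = s^3 + 2*s^2 - 9*s - 18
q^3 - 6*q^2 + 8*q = q*(q - 4)*(q - 2)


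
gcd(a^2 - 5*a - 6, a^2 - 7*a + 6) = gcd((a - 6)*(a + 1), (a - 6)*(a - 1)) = a - 6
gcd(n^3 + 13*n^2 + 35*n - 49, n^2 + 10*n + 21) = n + 7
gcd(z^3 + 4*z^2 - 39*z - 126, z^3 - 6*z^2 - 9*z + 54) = z^2 - 3*z - 18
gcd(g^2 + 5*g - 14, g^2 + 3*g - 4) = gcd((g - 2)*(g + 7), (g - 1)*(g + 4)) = 1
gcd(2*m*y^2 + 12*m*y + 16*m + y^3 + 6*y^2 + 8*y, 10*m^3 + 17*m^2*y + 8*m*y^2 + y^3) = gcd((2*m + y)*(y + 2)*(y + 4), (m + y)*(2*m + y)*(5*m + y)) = 2*m + y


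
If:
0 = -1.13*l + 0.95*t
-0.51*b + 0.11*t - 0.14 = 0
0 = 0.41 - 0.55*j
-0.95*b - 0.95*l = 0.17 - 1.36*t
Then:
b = -0.33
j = 0.75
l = -0.21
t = -0.25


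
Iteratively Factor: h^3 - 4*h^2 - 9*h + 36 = (h + 3)*(h^2 - 7*h + 12) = (h - 4)*(h + 3)*(h - 3)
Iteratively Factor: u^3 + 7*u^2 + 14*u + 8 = (u + 4)*(u^2 + 3*u + 2) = (u + 2)*(u + 4)*(u + 1)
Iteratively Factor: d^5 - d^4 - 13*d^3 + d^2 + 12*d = (d)*(d^4 - d^3 - 13*d^2 + d + 12) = d*(d + 3)*(d^3 - 4*d^2 - d + 4) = d*(d + 1)*(d + 3)*(d^2 - 5*d + 4) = d*(d - 4)*(d + 1)*(d + 3)*(d - 1)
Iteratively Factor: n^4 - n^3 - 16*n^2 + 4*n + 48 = (n - 4)*(n^3 + 3*n^2 - 4*n - 12) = (n - 4)*(n - 2)*(n^2 + 5*n + 6) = (n - 4)*(n - 2)*(n + 3)*(n + 2)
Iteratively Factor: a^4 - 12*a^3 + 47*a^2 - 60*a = (a - 4)*(a^3 - 8*a^2 + 15*a) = a*(a - 4)*(a^2 - 8*a + 15) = a*(a - 5)*(a - 4)*(a - 3)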